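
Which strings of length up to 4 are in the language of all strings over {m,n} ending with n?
n, mn, nn, mmn, mnn, nmn, nnn, mmmn, mmnn, mnmn, mnnn, nmmn, nmnn, nnmn, nnnn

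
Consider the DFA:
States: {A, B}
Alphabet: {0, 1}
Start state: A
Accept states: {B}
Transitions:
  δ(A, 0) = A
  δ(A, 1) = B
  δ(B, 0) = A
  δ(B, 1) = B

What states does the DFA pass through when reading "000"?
read '0': A → A
  read '0': A → A
  read '0': A → A
A -> A -> A -> A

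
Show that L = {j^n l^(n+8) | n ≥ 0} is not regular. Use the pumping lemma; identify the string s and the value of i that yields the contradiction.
Assume L is regular with pumping length p. Idea: pumping the j-block breaks the fixed offset of 8.
Choose s = j^p l^(p+8) ∈ L. By the pumping lemma, s = xyz with |xy| ≤ p, |y| > 0, so y = j^k with k ≥ 1. Then xy²z = j^(p+k) l^(p+8). For this to be in L we would need p+8 = (p+k)+8, i.e. k = 0, contradicting k ≥ 1. So xy²z ∉ L.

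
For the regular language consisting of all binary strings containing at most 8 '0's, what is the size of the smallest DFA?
By Myhill–Nerode, count the distinguishable equivalence classes: 10 classes — having seen 0, 1, …, 8, or >8 copies of '0'; counts 0 through 8 are accepting and >8 is dead.
10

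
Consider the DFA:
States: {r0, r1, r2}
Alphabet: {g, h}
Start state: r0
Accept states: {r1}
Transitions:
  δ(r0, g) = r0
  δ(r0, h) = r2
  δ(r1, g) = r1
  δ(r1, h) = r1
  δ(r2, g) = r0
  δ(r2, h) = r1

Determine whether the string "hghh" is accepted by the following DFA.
Processing string "hghh":
  r0 --h--> r2
  r2 --g--> r0
  r0 --h--> r2
  r2 --h--> r1
Final state: r1
Accept states: {r1}
Yes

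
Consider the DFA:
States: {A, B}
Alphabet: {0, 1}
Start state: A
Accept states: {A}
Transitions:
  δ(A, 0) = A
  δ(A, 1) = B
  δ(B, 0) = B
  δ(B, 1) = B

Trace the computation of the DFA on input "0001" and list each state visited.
read '0': A → A
  read '0': A → A
  read '0': A → A
  read '1': A → B
A -> A -> A -> A -> B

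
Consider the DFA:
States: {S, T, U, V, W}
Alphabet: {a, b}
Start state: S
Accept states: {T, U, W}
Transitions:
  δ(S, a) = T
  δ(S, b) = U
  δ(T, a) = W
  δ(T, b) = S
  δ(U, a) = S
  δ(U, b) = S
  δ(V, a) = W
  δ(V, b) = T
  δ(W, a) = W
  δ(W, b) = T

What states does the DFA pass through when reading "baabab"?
read 'b': S → U
  read 'a': U → S
  read 'a': S → T
  read 'b': T → S
  read 'a': S → T
  read 'b': T → S
S -> U -> S -> T -> S -> T -> S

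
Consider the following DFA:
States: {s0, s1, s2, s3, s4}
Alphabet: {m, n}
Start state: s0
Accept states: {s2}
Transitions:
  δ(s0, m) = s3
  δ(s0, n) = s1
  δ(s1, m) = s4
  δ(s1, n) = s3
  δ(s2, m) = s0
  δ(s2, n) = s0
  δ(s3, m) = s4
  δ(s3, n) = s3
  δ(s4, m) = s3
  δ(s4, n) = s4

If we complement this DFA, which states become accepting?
Complement accept states = All states \ Original accept states
= {s0, s1, s2, s3, s4} \ {s2}
{s0, s1, s3, s4}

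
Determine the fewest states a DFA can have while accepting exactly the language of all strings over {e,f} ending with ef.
By Myhill–Nerode, count the distinguishable equivalence classes: 3 classes — one per longest suffix of the input that is a prefix of 'ef' (lengths 0 through 2); only the length-2 class is accepting.
3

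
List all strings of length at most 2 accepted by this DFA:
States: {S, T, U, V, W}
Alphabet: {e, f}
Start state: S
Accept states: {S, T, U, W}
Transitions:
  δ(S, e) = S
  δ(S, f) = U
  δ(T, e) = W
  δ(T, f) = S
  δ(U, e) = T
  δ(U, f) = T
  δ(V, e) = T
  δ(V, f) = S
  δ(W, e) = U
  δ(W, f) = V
ε, e, f, ee, ef, fe, ff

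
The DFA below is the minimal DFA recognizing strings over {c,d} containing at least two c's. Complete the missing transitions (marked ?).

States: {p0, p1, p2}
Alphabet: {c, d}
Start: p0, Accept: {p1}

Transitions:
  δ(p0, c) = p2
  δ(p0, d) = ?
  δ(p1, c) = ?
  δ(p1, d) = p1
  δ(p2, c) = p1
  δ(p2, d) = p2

From the language and accept set, identify what each state tracks — p0: zero c's seen; p1: ≥ two c's seen; p2: one c seen.
Each missing δ(q, a) is the state matching the new tracked value after reading a.
δ(p0, d) = p0; δ(p1, c) = p1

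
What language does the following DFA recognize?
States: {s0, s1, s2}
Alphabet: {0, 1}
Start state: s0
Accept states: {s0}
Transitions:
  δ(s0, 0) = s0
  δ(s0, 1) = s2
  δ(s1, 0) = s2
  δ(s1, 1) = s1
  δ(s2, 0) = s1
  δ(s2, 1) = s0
Testing a few strings:
  '10' → reject
  '0' → accept
  '100' → reject
  '1011' → reject
State roles: s0=value ≡ 0 (mod 3); s1=value ≡ 2 (mod 3); s2=value ≡ 1 (mod 3)
All binary strings representing a multiple of 3 (read in base 2; leading zeros allowed and ε counts as 0)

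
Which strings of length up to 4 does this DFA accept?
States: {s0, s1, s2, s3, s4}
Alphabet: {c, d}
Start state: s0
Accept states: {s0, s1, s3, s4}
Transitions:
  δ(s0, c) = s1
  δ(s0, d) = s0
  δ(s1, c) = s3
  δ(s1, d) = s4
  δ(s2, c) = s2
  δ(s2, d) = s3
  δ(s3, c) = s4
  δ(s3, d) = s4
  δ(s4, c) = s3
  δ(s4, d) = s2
ε, c, d, cc, cd, dc, dd, ccc, ccd, cdc, dcc, dcd, ddc, ddd, cccc, ccdc, cdcc, cdcd, cddd, dccc, dccd, dcdc, ddcc, ddcd, dddc, dddd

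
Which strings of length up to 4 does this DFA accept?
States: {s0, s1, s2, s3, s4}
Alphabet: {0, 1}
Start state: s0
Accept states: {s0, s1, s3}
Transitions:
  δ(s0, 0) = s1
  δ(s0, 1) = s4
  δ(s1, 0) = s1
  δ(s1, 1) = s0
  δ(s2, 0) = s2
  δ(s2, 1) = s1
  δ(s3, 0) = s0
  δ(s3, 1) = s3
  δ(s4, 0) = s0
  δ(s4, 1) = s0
ε, 0, 00, 01, 10, 11, 000, 001, 010, 100, 110, 0000, 0001, 0010, 0100, 0101, 0110, 0111, 1000, 1001, 1010, 1011, 1100, 1101, 1110, 1111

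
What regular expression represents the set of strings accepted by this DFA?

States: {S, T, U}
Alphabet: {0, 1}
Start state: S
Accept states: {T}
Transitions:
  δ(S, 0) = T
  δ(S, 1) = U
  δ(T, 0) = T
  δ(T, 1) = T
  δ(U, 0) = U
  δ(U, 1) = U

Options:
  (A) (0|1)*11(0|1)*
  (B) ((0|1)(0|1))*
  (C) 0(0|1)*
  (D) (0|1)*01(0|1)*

Check each option against the DFA on short strings; one disagreement eliminates an option:
  (A) (0|1)*11(0|1)*: on '0' the DFA goes S → T and accepts (T ∈ Accept), but the regex does not match it → eliminate
  (B) ((0|1)(0|1))*: on ε the DFA stays in S and rejects (S ∉ Accept), but the regex matches it → eliminate
  (C) 0(0|1)*: agrees with the DFA on every string of length ≤ 6
  (D) (0|1)*01(0|1)*: on '0' the DFA goes S → T and accepts (T ∈ Accept), but the regex does not match it → eliminate
Only (C) is consistent with the DFA.
(C) 0(0|1)*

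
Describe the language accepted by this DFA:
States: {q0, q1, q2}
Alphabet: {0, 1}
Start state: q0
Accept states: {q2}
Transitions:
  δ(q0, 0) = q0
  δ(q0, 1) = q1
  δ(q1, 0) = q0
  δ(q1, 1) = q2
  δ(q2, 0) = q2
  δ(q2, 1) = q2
Testing a few strings:
  '01' → reject
  '1' → reject
  '101' → reject
  '0' → reject
State roles: q0=no progress toward 11; q1=one trailing 1; q2=substring 11 seen
All binary strings containing the substring 11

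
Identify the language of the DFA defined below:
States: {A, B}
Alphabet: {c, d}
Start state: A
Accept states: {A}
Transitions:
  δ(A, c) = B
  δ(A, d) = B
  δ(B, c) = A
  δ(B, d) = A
Testing a few strings:
  'c' → reject
  'ddd' → reject
  'ccd' → reject
  'dcc' → reject
State roles: A=even length so far; B=odd length so far
All strings over {c,d} of even length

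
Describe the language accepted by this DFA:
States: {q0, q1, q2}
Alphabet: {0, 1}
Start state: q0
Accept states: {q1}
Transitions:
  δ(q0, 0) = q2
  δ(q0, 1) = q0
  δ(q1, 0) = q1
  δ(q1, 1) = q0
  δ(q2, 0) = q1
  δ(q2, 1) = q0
Testing a few strings:
  '0' → reject
  '111' → reject
  '010' → reject
  '10' → reject
State roles: q0=last symbol not 0; q1=two trailing 0's; q2=one trailing 0
All binary strings ending with 00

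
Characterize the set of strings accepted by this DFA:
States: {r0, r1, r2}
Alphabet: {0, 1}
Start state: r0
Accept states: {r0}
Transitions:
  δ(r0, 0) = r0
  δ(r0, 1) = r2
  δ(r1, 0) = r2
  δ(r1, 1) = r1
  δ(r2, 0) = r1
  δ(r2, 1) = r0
Testing a few strings:
  '0' → accept
  '1' → reject
  '01' → reject
  '1110' → reject
State roles: r0=value ≡ 0 (mod 3); r1=value ≡ 2 (mod 3); r2=value ≡ 1 (mod 3)
All binary strings representing a multiple of 3 (read in base 2; leading zeros allowed and ε counts as 0)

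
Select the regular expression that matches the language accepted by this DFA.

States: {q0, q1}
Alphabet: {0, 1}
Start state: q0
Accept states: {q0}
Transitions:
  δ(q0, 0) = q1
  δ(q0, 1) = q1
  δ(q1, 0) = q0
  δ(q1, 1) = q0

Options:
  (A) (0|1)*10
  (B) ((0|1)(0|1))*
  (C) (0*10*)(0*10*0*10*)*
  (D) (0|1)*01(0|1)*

Check each option against the DFA on short strings; one disagreement eliminates an option:
  (A) (0|1)*10: on ε the DFA stays in q0 and accepts (q0 ∈ Accept), but the regex does not match it → eliminate
  (B) ((0|1)(0|1))*: agrees with the DFA on every string of length ≤ 6
  (C) (0*10*)(0*10*0*10*)*: on ε the DFA stays in q0 and accepts (q0 ∈ Accept), but the regex does not match it → eliminate
  (D) (0|1)*01(0|1)*: on ε the DFA stays in q0 and accepts (q0 ∈ Accept), but the regex does not match it → eliminate
Only (B) is consistent with the DFA.
(B) ((0|1)(0|1))*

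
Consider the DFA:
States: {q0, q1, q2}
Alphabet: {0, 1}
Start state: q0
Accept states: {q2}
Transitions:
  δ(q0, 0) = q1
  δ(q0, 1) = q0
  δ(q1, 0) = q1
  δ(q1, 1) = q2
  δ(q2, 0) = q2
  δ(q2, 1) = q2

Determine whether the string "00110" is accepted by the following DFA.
Processing string "00110":
  q0 --0--> q1
  q1 --0--> q1
  q1 --1--> q2
  q2 --1--> q2
  q2 --0--> q2
Final state: q2
Accept states: {q2}
Yes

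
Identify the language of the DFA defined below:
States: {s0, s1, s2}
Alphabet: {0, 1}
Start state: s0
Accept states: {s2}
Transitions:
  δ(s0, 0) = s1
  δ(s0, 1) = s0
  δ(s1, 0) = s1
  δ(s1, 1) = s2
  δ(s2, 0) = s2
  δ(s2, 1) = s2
Testing a few strings:
  '1111' → reject
  '0' → reject
  '110' → reject
  '1100' → reject
State roles: s0=no 0 seen yet; s1=seen a 0, waiting for 1; s2=substring 01 seen
All binary strings containing the substring 01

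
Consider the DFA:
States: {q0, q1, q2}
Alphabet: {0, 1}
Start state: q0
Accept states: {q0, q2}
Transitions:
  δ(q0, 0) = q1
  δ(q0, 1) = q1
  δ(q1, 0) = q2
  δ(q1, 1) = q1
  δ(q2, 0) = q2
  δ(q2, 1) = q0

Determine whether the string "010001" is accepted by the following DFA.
Processing string "010001":
  q0 --0--> q1
  q1 --1--> q1
  q1 --0--> q2
  q2 --0--> q2
  q2 --0--> q2
  q2 --1--> q0
Final state: q0
Accept states: {q0, q2}
Yes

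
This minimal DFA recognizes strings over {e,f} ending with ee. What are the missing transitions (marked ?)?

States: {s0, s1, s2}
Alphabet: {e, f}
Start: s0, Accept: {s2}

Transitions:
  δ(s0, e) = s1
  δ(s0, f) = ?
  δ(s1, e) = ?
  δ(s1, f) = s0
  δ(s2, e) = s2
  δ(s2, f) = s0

From the language and accept set, identify what each state tracks — s0: last symbol not e; s1: one trailing e; s2: two trailing e's.
Each missing δ(q, a) is the state matching the new tracked value after reading a.
δ(s0, f) = s0; δ(s1, e) = s2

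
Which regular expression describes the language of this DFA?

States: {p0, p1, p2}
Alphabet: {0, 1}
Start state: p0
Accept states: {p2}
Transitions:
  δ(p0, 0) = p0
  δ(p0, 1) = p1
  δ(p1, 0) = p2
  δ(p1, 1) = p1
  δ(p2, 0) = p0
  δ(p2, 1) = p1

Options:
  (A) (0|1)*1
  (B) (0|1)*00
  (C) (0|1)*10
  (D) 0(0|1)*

Check each option against the DFA on short strings; one disagreement eliminates an option:
  (A) (0|1)*1: on '1' the DFA goes p0 → p1 and rejects (p1 ∉ Accept), but the regex matches it → eliminate
  (B) (0|1)*00: on '00' the DFA goes p0 → p0 → p0 and rejects (p0 ∉ Accept), but the regex matches it → eliminate
  (C) (0|1)*10: agrees with the DFA on every string of length ≤ 6
  (D) 0(0|1)*: on '0' the DFA goes p0 → p0 and rejects (p0 ∉ Accept), but the regex matches it → eliminate
Only (C) is consistent with the DFA.
(C) (0|1)*10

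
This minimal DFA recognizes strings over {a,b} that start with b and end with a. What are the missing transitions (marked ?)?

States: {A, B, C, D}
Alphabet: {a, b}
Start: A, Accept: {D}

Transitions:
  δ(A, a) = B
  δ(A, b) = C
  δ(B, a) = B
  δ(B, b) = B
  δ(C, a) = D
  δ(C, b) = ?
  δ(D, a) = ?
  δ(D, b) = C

From the language and accept set, identify what each state tracks — A: no input read; B: started with a (dead); C: started with b, last symbol b; D: started with b, last symbol a.
Each missing δ(q, a) is the state matching the new tracked value after reading a.
δ(C, b) = C; δ(D, a) = D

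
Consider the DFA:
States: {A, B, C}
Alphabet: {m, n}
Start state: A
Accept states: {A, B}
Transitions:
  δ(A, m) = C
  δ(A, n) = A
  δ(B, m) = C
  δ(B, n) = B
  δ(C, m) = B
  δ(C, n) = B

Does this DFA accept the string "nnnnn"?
Processing string "nnnnn":
  A --n--> A
  A --n--> A
  A --n--> A
  A --n--> A
  A --n--> A
Final state: A
Accept states: {A, B}
Yes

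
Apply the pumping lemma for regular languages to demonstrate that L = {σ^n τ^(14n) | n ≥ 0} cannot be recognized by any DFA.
Assume L is regular with pumping length p. Idea: pumping the σ-block breaks the 1:14 ratio.
Choose s = σ^p τ^(14p) (length 15p ≥ p). By the pumping lemma, s = xyz with |xy| ≤ p, |y| > 0, so y = σ^k with k ≥ 1. Then xy²z = σ^(p+k) τ^(14p). For this to be in L we would need 14p = 14(p+k), i.e. 14k = 0, contradicting k ≥ 1. So xy²z ∉ L.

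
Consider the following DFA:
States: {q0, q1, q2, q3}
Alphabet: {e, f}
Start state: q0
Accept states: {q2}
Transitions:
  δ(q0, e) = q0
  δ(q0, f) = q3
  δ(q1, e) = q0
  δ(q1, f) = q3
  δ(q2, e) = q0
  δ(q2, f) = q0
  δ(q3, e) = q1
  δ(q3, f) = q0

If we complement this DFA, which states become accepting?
Complement accept states = All states \ Original accept states
= {q0, q1, q2, q3} \ {q2}
{q0, q1, q3}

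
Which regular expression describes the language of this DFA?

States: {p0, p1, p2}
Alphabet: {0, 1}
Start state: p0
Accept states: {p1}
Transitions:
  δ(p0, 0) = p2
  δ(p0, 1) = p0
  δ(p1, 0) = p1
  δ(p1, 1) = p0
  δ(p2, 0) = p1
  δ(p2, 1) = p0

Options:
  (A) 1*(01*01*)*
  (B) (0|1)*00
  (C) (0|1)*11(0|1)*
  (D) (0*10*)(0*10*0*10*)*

Check each option against the DFA on short strings; one disagreement eliminates an option:
  (A) 1*(01*01*)*: on ε the DFA stays in p0 and rejects (p0 ∉ Accept), but the regex matches it → eliminate
  (B) (0|1)*00: agrees with the DFA on every string of length ≤ 6
  (C) (0|1)*11(0|1)*: on '00' the DFA goes p0 → p2 → p1 and accepts (p1 ∈ Accept), but the regex does not match it → eliminate
  (D) (0*10*)(0*10*0*10*)*: on '1' the DFA goes p0 → p0 and rejects (p0 ∉ Accept), but the regex matches it → eliminate
Only (B) is consistent with the DFA.
(B) (0|1)*00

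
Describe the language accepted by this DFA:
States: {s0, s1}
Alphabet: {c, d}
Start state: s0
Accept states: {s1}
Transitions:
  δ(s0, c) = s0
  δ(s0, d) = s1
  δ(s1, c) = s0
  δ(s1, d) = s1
Testing a few strings:
  'cc' → reject
  'ccd' → accept
  'c' → reject
  'dcc' → reject
State roles: s0=last symbol not d; s1=last symbol is d
All strings over {c,d} ending with d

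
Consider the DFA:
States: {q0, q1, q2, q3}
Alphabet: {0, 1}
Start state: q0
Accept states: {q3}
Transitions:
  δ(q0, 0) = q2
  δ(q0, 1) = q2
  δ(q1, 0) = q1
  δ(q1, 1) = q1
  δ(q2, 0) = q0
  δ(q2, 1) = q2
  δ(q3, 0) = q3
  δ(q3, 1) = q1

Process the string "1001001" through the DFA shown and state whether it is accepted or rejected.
Processing string "1001001":
  q0 --1--> q2
  q2 --0--> q0
  q0 --0--> q2
  q2 --1--> q2
  q2 --0--> q0
  q0 --0--> q2
  q2 --1--> q2
Final state: q2
Accept states: {q3}
No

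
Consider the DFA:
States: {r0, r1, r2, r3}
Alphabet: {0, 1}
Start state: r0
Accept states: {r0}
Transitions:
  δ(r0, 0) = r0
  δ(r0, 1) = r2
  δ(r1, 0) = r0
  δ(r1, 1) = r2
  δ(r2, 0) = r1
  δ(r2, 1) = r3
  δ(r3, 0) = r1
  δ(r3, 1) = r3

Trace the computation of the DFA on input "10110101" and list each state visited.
read '1': r0 → r2
  read '0': r2 → r1
  read '1': r1 → r2
  read '1': r2 → r3
  read '0': r3 → r1
  read '1': r1 → r2
  read '0': r2 → r1
  read '1': r1 → r2
r0 -> r2 -> r1 -> r2 -> r3 -> r1 -> r2 -> r1 -> r2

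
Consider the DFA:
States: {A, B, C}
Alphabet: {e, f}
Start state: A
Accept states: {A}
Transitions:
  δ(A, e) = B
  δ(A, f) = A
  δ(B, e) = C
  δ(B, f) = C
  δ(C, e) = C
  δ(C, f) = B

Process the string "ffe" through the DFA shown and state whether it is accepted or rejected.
Processing string "ffe":
  A --f--> A
  A --f--> A
  A --e--> B
Final state: B
Accept states: {A}
No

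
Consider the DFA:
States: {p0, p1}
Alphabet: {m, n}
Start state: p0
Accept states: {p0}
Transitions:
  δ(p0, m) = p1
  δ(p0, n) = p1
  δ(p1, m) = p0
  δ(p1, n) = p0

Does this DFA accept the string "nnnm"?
Processing string "nnnm":
  p0 --n--> p1
  p1 --n--> p0
  p0 --n--> p1
  p1 --m--> p0
Final state: p0
Accept states: {p0}
Yes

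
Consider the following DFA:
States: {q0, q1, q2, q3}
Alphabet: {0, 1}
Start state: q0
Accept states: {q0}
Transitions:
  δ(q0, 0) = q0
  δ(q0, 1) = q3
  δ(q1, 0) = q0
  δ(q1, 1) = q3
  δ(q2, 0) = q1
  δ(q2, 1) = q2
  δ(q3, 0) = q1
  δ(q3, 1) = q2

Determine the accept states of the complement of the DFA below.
Complement accept states = All states \ Original accept states
= {q0, q1, q2, q3} \ {q0}
{q1, q2, q3}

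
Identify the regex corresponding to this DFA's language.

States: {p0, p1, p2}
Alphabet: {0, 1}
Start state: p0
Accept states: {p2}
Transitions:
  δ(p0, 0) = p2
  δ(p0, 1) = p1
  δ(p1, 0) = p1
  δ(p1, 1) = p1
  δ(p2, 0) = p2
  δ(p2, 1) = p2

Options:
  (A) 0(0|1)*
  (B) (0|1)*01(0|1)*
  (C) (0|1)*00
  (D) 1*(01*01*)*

Check each option against the DFA on short strings; one disagreement eliminates an option:
  (A) 0(0|1)*: agrees with the DFA on every string of length ≤ 6
  (B) (0|1)*01(0|1)*: on '0' the DFA goes p0 → p2 and accepts (p2 ∈ Accept), but the regex does not match it → eliminate
  (C) (0|1)*00: on '0' the DFA goes p0 → p2 and accepts (p2 ∈ Accept), but the regex does not match it → eliminate
  (D) 1*(01*01*)*: on ε the DFA stays in p0 and rejects (p0 ∉ Accept), but the regex matches it → eliminate
Only (A) is consistent with the DFA.
(A) 0(0|1)*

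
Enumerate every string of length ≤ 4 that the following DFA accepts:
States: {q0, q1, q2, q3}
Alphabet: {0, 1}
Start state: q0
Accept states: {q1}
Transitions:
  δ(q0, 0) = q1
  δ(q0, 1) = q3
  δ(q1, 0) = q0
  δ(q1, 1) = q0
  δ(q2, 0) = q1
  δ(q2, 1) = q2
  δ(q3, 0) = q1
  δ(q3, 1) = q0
0, 10, 000, 010, 110, 0010, 0110, 1000, 1010, 1110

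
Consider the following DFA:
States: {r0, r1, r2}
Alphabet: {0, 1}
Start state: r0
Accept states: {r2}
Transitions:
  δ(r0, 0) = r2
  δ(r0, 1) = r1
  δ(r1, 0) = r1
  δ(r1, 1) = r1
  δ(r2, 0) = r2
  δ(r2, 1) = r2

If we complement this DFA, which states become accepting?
Complement accept states = All states \ Original accept states
= {r0, r1, r2} \ {r2}
{r0, r1}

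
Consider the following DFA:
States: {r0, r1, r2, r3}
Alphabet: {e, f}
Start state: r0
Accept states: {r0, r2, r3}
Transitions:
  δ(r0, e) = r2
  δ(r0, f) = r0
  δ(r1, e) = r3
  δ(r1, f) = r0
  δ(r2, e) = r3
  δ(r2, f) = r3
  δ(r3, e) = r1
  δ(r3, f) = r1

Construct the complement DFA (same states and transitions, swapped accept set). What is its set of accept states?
Complement accept states = All states \ Original accept states
= {r0, r1, r2, r3} \ {r0, r2, r3}
{r1}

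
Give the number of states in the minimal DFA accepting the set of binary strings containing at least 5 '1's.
By Myhill–Nerode, count the distinguishable equivalence classes: 6 classes — having seen 0, 1, …, 4, or ≥5 copies of '1'; any two classes i < j (j ≤ 5) are distinguished by the string 1^(5−j), which takes class j to 5 copies (accepted) but leaves class i below 5 (rejected).
6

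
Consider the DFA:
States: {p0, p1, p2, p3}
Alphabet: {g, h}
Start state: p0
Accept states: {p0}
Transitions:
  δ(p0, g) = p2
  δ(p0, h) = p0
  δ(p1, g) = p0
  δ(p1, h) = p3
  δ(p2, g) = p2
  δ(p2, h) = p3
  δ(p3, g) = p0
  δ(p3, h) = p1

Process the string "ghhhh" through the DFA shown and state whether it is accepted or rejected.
Processing string "ghhhh":
  p0 --g--> p2
  p2 --h--> p3
  p3 --h--> p1
  p1 --h--> p3
  p3 --h--> p1
Final state: p1
Accept states: {p0}
No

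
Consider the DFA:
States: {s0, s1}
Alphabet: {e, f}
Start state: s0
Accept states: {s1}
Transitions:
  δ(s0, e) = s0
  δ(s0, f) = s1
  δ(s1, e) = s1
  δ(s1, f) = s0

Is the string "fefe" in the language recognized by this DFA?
Processing string "fefe":
  s0 --f--> s1
  s1 --e--> s1
  s1 --f--> s0
  s0 --e--> s0
Final state: s0
Accept states: {s1}
No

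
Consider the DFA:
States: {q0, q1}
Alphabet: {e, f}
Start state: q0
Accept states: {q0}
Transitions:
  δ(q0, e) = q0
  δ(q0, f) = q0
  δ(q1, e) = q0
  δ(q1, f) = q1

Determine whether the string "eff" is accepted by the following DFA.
Processing string "eff":
  q0 --e--> q0
  q0 --f--> q0
  q0 --f--> q0
Final state: q0
Accept states: {q0}
Yes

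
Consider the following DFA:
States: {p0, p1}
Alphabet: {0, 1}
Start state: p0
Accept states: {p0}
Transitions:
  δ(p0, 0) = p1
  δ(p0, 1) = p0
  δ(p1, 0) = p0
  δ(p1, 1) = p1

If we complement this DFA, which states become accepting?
Complement accept states = All states \ Original accept states
= {p0, p1} \ {p0}
{p1}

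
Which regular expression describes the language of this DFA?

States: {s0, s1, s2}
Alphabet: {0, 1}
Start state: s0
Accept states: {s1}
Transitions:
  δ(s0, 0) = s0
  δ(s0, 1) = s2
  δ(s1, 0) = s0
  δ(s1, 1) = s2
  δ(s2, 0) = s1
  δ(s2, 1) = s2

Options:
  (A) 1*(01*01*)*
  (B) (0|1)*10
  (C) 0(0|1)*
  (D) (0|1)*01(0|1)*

Check each option against the DFA on short strings; one disagreement eliminates an option:
  (A) 1*(01*01*)*: on ε the DFA stays in s0 and rejects (s0 ∉ Accept), but the regex matches it → eliminate
  (B) (0|1)*10: agrees with the DFA on every string of length ≤ 6
  (C) 0(0|1)*: on '0' the DFA goes s0 → s0 and rejects (s0 ∉ Accept), but the regex matches it → eliminate
  (D) (0|1)*01(0|1)*: on '01' the DFA goes s0 → s0 → s2 and rejects (s2 ∉ Accept), but the regex matches it → eliminate
Only (B) is consistent with the DFA.
(B) (0|1)*10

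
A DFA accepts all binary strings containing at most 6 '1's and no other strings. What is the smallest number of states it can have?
By Myhill–Nerode, count the distinguishable equivalence classes: 8 classes — having seen 0, 1, …, 6, or >6 copies of '1'; counts 0 through 6 are accepting and >6 is dead.
8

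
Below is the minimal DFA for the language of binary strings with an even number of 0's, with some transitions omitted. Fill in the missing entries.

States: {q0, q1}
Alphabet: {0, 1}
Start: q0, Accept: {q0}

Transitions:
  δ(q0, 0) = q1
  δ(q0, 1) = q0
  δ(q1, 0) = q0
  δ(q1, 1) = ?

From the language and accept set, identify what each state tracks — q0: even number of 0's so far; q1: odd number of 0's so far.
Each missing δ(q, a) is the state matching the new tracked value after reading a.
δ(q1, 1) = q1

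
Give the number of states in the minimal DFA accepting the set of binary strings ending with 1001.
By Myhill–Nerode, count the distinguishable equivalence classes: 5 classes — one per longest suffix of the input that is a prefix of '1001' (lengths 0 through 4); only the length-4 class is accepting.
5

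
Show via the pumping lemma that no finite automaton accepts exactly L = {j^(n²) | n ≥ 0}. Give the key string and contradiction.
Assume L is regular with pumping length p. Idea: pumping adds a fixed amount, but gaps between consecutive squares grow.
Choose s = j^(p²) (length p² ≥ p). By the pumping lemma, s = xyz with |xy| ≤ p, |y| > 0, so |y| = k with 1 ≤ k ≤ p. Then |xy²z| = p²+k. Since p² < p²+k ≤ p²+p < (p+1)², the length p²+k lies strictly between consecutive squares, so it is not a perfect square and xy²z ∉ L.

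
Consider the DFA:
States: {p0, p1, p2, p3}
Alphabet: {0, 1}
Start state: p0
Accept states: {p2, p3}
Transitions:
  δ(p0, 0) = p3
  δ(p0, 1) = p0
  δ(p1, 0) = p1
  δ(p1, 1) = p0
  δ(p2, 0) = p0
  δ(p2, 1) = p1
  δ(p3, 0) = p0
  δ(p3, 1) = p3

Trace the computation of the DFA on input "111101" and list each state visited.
read '1': p0 → p0
  read '1': p0 → p0
  read '1': p0 → p0
  read '1': p0 → p0
  read '0': p0 → p3
  read '1': p3 → p3
p0 -> p0 -> p0 -> p0 -> p0 -> p3 -> p3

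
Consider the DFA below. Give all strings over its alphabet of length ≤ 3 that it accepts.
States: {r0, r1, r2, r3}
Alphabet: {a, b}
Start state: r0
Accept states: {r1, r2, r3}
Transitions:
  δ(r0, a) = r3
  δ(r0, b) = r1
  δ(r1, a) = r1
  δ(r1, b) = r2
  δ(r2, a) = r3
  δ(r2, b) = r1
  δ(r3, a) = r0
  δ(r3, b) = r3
a, b, ab, ba, bb, aaa, aab, abb, baa, bab, bba, bbb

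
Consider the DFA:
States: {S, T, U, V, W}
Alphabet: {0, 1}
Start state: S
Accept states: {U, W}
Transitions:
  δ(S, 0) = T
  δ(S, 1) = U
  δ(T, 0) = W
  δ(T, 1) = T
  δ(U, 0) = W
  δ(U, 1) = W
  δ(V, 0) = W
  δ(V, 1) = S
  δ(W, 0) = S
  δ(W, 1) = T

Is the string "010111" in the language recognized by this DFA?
Processing string "010111":
  S --0--> T
  T --1--> T
  T --0--> W
  W --1--> T
  T --1--> T
  T --1--> T
Final state: T
Accept states: {U, W}
No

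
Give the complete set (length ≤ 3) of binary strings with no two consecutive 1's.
ε, 0, 1, 00, 01, 10, 000, 001, 010, 100, 101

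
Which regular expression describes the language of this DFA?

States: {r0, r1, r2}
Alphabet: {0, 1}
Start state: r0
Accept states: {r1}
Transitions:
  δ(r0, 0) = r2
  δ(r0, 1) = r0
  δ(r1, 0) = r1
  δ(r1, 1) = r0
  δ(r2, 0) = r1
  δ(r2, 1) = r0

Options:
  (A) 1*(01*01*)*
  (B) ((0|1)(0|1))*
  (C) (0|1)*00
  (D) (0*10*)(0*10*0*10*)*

Check each option against the DFA on short strings; one disagreement eliminates an option:
  (A) 1*(01*01*)*: on ε the DFA stays in r0 and rejects (r0 ∉ Accept), but the regex matches it → eliminate
  (B) ((0|1)(0|1))*: on ε the DFA stays in r0 and rejects (r0 ∉ Accept), but the regex matches it → eliminate
  (C) (0|1)*00: agrees with the DFA on every string of length ≤ 6
  (D) (0*10*)(0*10*0*10*)*: on '1' the DFA goes r0 → r0 and rejects (r0 ∉ Accept), but the regex matches it → eliminate
Only (C) is consistent with the DFA.
(C) (0|1)*00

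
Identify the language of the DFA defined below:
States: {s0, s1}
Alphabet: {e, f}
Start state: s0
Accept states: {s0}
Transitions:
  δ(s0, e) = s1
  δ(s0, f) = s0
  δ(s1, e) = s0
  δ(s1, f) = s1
Testing a few strings:
  'fee' → accept
  'ffe' → reject
  'e' → reject
  'fef' → reject
State roles: s0=even number of e's so far; s1=odd number of e's so far
All strings over {e,f} with an even number of e's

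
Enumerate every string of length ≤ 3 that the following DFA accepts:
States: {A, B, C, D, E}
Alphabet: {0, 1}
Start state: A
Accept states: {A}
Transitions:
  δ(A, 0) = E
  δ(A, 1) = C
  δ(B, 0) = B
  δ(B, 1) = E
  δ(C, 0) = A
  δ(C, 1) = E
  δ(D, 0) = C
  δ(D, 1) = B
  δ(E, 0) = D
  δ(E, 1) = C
ε, 10, 010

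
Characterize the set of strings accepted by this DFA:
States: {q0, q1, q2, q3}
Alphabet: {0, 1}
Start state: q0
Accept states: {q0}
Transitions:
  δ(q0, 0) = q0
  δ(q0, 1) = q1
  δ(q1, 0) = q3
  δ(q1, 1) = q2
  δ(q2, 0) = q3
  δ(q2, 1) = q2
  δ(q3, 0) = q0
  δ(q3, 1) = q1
Testing a few strings:
  '1101' → reject
  '010' → reject
  '01' → reject
  '1111' → reject
State roles: q0=value ≡ 0 (mod 4); q1=value ≡ 1 (mod 4); q2=value ≡ 3 (mod 4); q3=value ≡ 2 (mod 4)
All binary strings representing a multiple of 4 (read in base 2; leading zeros allowed and ε counts as 0)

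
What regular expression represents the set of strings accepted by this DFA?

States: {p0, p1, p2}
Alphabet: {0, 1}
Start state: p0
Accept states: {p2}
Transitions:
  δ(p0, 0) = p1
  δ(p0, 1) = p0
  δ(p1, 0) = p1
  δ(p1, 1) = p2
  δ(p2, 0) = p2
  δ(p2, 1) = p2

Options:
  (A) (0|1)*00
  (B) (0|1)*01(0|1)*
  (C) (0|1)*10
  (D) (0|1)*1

Check each option against the DFA on short strings; one disagreement eliminates an option:
  (A) (0|1)*00: on '00' the DFA goes p0 → p1 → p1 and rejects (p1 ∉ Accept), but the regex matches it → eliminate
  (B) (0|1)*01(0|1)*: agrees with the DFA on every string of length ≤ 6
  (C) (0|1)*10: on '01' the DFA goes p0 → p1 → p2 and accepts (p2 ∈ Accept), but the regex does not match it → eliminate
  (D) (0|1)*1: on '1' the DFA goes p0 → p0 and rejects (p0 ∉ Accept), but the regex matches it → eliminate
Only (B) is consistent with the DFA.
(B) (0|1)*01(0|1)*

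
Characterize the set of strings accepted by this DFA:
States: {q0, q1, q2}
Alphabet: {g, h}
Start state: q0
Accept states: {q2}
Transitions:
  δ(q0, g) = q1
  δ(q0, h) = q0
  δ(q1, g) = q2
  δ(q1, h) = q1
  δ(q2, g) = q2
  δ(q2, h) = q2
Testing a few strings:
  'hg' → reject
  'h' → reject
  'g' → reject
  'hggh' → accept
State roles: q0=zero g's seen; q1=one g seen; q2=≥ two g's seen
All strings over {g,h} containing at least two g's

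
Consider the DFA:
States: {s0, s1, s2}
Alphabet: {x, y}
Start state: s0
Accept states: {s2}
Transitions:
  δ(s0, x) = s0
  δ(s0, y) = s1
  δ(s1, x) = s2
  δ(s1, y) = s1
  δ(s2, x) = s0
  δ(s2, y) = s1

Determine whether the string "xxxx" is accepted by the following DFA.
Processing string "xxxx":
  s0 --x--> s0
  s0 --x--> s0
  s0 --x--> s0
  s0 --x--> s0
Final state: s0
Accept states: {s2}
No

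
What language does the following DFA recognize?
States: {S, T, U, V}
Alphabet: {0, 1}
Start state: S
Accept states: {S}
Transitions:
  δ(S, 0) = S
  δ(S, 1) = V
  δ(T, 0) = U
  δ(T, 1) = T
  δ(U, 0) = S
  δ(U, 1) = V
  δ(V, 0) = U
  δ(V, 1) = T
Testing a few strings:
  '1' → reject
  '100' → accept
  '0' → accept
  '0110' → reject
State roles: S=value ≡ 0 (mod 4); T=value ≡ 3 (mod 4); U=value ≡ 2 (mod 4); V=value ≡ 1 (mod 4)
All binary strings representing a multiple of 4 (read in base 2; leading zeros allowed and ε counts as 0)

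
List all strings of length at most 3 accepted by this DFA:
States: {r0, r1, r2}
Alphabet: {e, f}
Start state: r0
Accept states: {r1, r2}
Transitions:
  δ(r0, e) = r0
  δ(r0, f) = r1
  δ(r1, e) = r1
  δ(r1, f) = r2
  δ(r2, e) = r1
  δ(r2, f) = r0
f, ef, fe, ff, eef, efe, eff, fee, fef, ffe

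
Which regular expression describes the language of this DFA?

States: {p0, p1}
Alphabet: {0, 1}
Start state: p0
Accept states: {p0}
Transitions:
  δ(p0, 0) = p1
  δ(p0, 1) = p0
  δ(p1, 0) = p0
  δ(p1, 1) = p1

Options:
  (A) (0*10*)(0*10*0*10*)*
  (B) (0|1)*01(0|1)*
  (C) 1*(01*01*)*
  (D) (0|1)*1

Check each option against the DFA on short strings; one disagreement eliminates an option:
  (A) (0*10*)(0*10*0*10*)*: on ε the DFA stays in p0 and accepts (p0 ∈ Accept), but the regex does not match it → eliminate
  (B) (0|1)*01(0|1)*: on ε the DFA stays in p0 and accepts (p0 ∈ Accept), but the regex does not match it → eliminate
  (C) 1*(01*01*)*: agrees with the DFA on every string of length ≤ 6
  (D) (0|1)*1: on ε the DFA stays in p0 and accepts (p0 ∈ Accept), but the regex does not match it → eliminate
Only (C) is consistent with the DFA.
(C) 1*(01*01*)*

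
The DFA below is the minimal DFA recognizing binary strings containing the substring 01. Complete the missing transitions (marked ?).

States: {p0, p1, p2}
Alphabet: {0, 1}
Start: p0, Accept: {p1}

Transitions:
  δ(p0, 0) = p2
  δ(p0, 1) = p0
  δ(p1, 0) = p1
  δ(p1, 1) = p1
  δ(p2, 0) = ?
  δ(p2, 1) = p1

From the language and accept set, identify what each state tracks — p0: no 0 seen yet; p1: substring 01 seen; p2: seen a 0, waiting for 1.
Each missing δ(q, a) is the state matching the new tracked value after reading a.
δ(p2, 0) = p2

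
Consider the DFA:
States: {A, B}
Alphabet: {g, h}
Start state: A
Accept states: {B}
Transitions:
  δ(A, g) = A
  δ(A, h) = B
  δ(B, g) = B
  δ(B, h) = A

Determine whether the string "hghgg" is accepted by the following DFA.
Processing string "hghgg":
  A --h--> B
  B --g--> B
  B --h--> A
  A --g--> A
  A --g--> A
Final state: A
Accept states: {B}
No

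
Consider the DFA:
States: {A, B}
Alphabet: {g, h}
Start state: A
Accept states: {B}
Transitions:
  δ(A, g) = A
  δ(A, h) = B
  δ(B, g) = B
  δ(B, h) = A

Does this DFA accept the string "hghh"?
Processing string "hghh":
  A --h--> B
  B --g--> B
  B --h--> A
  A --h--> B
Final state: B
Accept states: {B}
Yes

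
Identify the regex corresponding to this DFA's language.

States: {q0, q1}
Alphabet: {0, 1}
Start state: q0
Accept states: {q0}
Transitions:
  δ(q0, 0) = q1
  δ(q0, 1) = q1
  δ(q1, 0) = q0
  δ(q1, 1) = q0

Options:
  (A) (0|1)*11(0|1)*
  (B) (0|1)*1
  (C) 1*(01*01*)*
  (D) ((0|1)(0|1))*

Check each option against the DFA on short strings; one disagreement eliminates an option:
  (A) (0|1)*11(0|1)*: on ε the DFA stays in q0 and accepts (q0 ∈ Accept), but the regex does not match it → eliminate
  (B) (0|1)*1: on ε the DFA stays in q0 and accepts (q0 ∈ Accept), but the regex does not match it → eliminate
  (C) 1*(01*01*)*: on '1' the DFA goes q0 → q1 and rejects (q1 ∉ Accept), but the regex matches it → eliminate
  (D) ((0|1)(0|1))*: agrees with the DFA on every string of length ≤ 6
Only (D) is consistent with the DFA.
(D) ((0|1)(0|1))*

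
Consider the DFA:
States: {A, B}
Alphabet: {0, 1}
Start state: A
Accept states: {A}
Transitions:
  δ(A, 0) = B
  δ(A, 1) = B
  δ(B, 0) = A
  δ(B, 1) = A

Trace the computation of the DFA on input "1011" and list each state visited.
read '1': A → B
  read '0': B → A
  read '1': A → B
  read '1': B → A
A -> B -> A -> B -> A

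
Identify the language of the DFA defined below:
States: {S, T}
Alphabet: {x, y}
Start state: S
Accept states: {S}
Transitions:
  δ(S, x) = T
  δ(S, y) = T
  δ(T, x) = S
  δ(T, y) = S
Testing a few strings:
  'x' → reject
  'yxx' → reject
  'yx' → accept
  'xyy' → reject
State roles: S=even length so far; T=odd length so far
All strings over {x,y} of even length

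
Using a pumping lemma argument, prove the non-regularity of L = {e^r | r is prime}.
Assume L is regular with pumping length p. Idea: pumping by a suitable count produces a composite length.
Let q be a prime with q ≥ p and choose s = e^q ∈ L. By the pumping lemma, s = xyz with |xy| ≤ p, |y| = k ≥ 1. Take i = q+1: |xy^(q+1)z| = q + q·k = q(1+k). Since q ≥ 2 and 1+k ≥ 2, q(1+k) is composite, so xy^(q+1)z ∉ L.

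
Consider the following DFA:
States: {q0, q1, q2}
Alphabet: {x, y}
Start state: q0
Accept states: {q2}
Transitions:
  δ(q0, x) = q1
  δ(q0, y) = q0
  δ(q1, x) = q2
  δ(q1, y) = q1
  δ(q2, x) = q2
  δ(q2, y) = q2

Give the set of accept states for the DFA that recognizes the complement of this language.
Complement accept states = All states \ Original accept states
= {q0, q1, q2} \ {q2}
{q0, q1}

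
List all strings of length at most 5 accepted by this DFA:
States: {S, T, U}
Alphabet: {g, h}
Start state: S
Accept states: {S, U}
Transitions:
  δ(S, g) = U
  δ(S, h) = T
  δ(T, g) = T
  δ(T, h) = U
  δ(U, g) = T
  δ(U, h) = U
ε, g, gh, hh, ggh, ghh, hgh, hhh, gggh, gghh, ghgh, ghhh, hggh, hghh, hhgh, hhhh, ggggh, ggghh, gghgh, gghhh, ghggh, ghghh, ghhgh, ghhhh, hgggh, hgghh, hghgh, hghhh, hhggh, hhghh, hhhgh, hhhhh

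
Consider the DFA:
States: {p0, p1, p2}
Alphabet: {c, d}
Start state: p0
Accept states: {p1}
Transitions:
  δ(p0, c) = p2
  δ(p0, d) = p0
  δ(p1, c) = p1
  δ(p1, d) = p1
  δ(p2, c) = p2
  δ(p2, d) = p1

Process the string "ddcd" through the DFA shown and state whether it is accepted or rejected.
Processing string "ddcd":
  p0 --d--> p0
  p0 --d--> p0
  p0 --c--> p2
  p2 --d--> p1
Final state: p1
Accept states: {p1}
Yes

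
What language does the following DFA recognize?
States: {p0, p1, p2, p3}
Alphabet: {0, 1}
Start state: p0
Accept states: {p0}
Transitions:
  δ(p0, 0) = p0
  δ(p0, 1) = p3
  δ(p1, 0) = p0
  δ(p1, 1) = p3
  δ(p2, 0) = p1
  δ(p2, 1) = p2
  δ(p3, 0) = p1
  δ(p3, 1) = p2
Testing a few strings:
  '010' → reject
  '10' → reject
  '11' → reject
  '011' → reject
State roles: p0=value ≡ 0 (mod 4); p1=value ≡ 2 (mod 4); p2=value ≡ 3 (mod 4); p3=value ≡ 1 (mod 4)
All binary strings representing a multiple of 4 (read in base 2; leading zeros allowed and ε counts as 0)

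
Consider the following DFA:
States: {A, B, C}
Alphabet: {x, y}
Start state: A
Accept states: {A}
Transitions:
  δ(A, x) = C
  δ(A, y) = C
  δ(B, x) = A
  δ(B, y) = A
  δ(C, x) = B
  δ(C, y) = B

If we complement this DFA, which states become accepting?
Complement accept states = All states \ Original accept states
= {A, B, C} \ {A}
{B, C}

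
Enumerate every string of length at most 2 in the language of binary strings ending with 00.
00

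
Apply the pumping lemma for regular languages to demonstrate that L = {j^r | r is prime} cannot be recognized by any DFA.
Assume L is regular with pumping length p. Idea: pumping by a suitable count produces a composite length.
Let q be a prime with q ≥ p and choose s = j^q ∈ L. By the pumping lemma, s = xyz with |xy| ≤ p, |y| = k ≥ 1. Take i = q+1: |xy^(q+1)z| = q + q·k = q(1+k). Since q ≥ 2 and 1+k ≥ 2, q(1+k) is composite, so xy^(q+1)z ∉ L.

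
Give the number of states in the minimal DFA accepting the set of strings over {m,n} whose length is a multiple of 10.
By Myhill–Nerode, count the distinguishable equivalence classes: 10 classes — one per residue of the length mod 10; class i is distinguished from class j by any string of length (10 − i) mod 10.
10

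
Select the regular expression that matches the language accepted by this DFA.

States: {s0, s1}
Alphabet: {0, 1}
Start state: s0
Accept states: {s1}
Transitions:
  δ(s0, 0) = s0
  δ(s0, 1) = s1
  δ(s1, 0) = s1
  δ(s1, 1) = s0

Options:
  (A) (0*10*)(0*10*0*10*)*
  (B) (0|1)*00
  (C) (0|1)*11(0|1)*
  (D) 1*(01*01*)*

Check each option against the DFA on short strings; one disagreement eliminates an option:
  (A) (0*10*)(0*10*0*10*)*: agrees with the DFA on every string of length ≤ 6
  (B) (0|1)*00: on '1' the DFA goes s0 → s1 and accepts (s1 ∈ Accept), but the regex does not match it → eliminate
  (C) (0|1)*11(0|1)*: on '1' the DFA goes s0 → s1 and accepts (s1 ∈ Accept), but the regex does not match it → eliminate
  (D) 1*(01*01*)*: on ε the DFA stays in s0 and rejects (s0 ∉ Accept), but the regex matches it → eliminate
Only (A) is consistent with the DFA.
(A) (0*10*)(0*10*0*10*)*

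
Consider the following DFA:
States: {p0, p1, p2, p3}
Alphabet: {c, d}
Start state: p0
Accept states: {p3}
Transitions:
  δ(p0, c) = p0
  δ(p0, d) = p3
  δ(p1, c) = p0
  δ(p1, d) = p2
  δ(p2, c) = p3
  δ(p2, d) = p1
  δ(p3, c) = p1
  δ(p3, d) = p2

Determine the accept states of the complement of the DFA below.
Complement accept states = All states \ Original accept states
= {p0, p1, p2, p3} \ {p3}
{p0, p1, p2}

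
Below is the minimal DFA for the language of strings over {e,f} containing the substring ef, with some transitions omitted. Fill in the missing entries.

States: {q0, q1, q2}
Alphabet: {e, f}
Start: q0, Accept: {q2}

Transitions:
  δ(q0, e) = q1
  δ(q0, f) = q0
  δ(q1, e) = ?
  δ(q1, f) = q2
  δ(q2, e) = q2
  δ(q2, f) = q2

From the language and accept set, identify what each state tracks — q0: no e seen yet; q1: seen a e, waiting for f; q2: substring ef seen.
Each missing δ(q, a) is the state matching the new tracked value after reading a.
δ(q1, e) = q1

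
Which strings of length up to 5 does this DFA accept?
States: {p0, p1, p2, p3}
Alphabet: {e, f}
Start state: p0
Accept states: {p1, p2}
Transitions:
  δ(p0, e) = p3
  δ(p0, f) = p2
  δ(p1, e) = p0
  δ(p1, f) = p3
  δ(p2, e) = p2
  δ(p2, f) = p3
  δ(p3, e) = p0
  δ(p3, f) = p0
f, fe, eef, eff, fee, eefe, effe, feee, ffef, ffff, eeeef, eeeff, eefee, efeef, efeff, effee, feeee, fefef, fefff, ffefe, ffffe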